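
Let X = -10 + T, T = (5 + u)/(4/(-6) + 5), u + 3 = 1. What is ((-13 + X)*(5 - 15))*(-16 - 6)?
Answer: -63800/13 ≈ -4907.7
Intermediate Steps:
u = -2 (u = -3 + 1 = -2)
T = 9/13 (T = (5 - 2)/(4/(-6) + 5) = 3/(4*(-1/6) + 5) = 3/(-2/3 + 5) = 3/(13/3) = 3*(3/13) = 9/13 ≈ 0.69231)
X = -121/13 (X = -10 + 9/13 = -121/13 ≈ -9.3077)
((-13 + X)*(5 - 15))*(-16 - 6) = ((-13 - 121/13)*(5 - 15))*(-16 - 6) = -290/13*(-10)*(-22) = (2900/13)*(-22) = -63800/13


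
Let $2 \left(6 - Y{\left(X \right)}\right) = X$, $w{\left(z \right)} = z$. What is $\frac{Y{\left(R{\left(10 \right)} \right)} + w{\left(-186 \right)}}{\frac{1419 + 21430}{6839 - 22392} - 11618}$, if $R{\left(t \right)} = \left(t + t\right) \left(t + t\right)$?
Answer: $\frac{5910140}{180717603} \approx 0.032704$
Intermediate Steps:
$R{\left(t \right)} = 4 t^{2}$ ($R{\left(t \right)} = 2 t 2 t = 4 t^{2}$)
$Y{\left(X \right)} = 6 - \frac{X}{2}$
$\frac{Y{\left(R{\left(10 \right)} \right)} + w{\left(-186 \right)}}{\frac{1419 + 21430}{6839 - 22392} - 11618} = \frac{\left(6 - \frac{4 \cdot 10^{2}}{2}\right) - 186}{\frac{1419 + 21430}{6839 - 22392} - 11618} = \frac{\left(6 - \frac{4 \cdot 100}{2}\right) - 186}{\frac{22849}{-15553} - 11618} = \frac{\left(6 - 200\right) - 186}{22849 \left(- \frac{1}{15553}\right) - 11618} = \frac{\left(6 - 200\right) - 186}{- \frac{22849}{15553} - 11618} = \frac{-194 - 186}{- \frac{180717603}{15553}} = \left(-380\right) \left(- \frac{15553}{180717603}\right) = \frac{5910140}{180717603}$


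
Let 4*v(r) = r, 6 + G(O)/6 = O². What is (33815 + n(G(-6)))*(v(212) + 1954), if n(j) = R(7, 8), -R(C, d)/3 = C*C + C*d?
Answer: 67234500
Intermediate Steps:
G(O) = -36 + 6*O²
v(r) = r/4
R(C, d) = -3*C² - 3*C*d (R(C, d) = -3*(C*C + C*d) = -3*(C² + C*d) = -3*C² - 3*C*d)
n(j) = -315 (n(j) = -3*7*(7 + 8) = -3*7*15 = -315)
(33815 + n(G(-6)))*(v(212) + 1954) = (33815 - 315)*((¼)*212 + 1954) = 33500*(53 + 1954) = 33500*2007 = 67234500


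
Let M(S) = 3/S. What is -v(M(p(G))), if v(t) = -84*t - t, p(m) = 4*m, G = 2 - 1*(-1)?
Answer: 85/4 ≈ 21.250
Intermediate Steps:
G = 3 (G = 2 + 1 = 3)
v(t) = -85*t
-v(M(p(G))) = -(-85)*3/((4*3)) = -(-85)*3/12 = -(-85)*3*(1/12) = -(-85)/4 = -1*(-85/4) = 85/4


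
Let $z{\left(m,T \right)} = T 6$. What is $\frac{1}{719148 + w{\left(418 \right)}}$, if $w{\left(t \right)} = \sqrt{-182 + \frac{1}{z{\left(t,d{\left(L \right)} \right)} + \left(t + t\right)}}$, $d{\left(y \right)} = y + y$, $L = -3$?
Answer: $\frac{191772800}{137913025622933} - \frac{20 i \sqrt{291198}}{413739076868799} \approx 1.3905 \cdot 10^{-6} - 2.6085 \cdot 10^{-11} i$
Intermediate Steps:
$d{\left(y \right)} = 2 y$
$z{\left(m,T \right)} = 6 T$
$w{\left(t \right)} = \sqrt{-182 + \frac{1}{-36 + 2 t}}$ ($w{\left(t \right)} = \sqrt{-182 + \frac{1}{6 \cdot 2 \left(-3\right) + \left(t + t\right)}} = \sqrt{-182 + \frac{1}{6 \left(-6\right) + 2 t}} = \sqrt{-182 + \frac{1}{-36 + 2 t}}$)
$\frac{1}{719148 + w{\left(418 \right)}} = \frac{1}{719148 + \frac{\sqrt{2} \sqrt{\frac{6553 - 152152}{-18 + 418}}}{2}} = \frac{1}{719148 + \frac{\sqrt{2} \sqrt{\frac{6553 - 152152}{400}}}{2}} = \frac{1}{719148 + \frac{\sqrt{2} \sqrt{\frac{1}{400} \left(-145599\right)}}{2}} = \frac{1}{719148 + \frac{\sqrt{2} \sqrt{- \frac{145599}{400}}}{2}} = \frac{1}{719148 + \frac{\sqrt{2} \frac{i \sqrt{145599}}{20}}{2}} = \frac{1}{719148 + \frac{i \sqrt{291198}}{40}}$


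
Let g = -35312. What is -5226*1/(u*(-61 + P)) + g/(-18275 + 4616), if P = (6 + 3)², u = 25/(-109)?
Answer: 3899143403/3414750 ≈ 1141.9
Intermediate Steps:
u = -25/109 (u = 25*(-1/109) = -25/109 ≈ -0.22936)
P = 81 (P = 9² = 81)
-5226*1/(u*(-61 + P)) + g/(-18275 + 4616) = -5226*(-109/(25*(-61 + 81))) - 35312/(-18275 + 4616) = -5226/(20*(-25/109)) - 35312/(-13659) = -5226/(-500/109) - 35312*(-1/13659) = -5226*(-109/500) + 35312/13659 = 284817/250 + 35312/13659 = 3899143403/3414750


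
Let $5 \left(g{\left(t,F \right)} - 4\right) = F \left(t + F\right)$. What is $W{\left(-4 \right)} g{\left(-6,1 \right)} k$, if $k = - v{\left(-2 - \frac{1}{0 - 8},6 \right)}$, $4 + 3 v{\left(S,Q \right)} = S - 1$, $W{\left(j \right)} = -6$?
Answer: $- \frac{165}{4} \approx -41.25$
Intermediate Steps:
$v{\left(S,Q \right)} = - \frac{5}{3} + \frac{S}{3}$ ($v{\left(S,Q \right)} = - \frac{4}{3} + \frac{S - 1}{3} = - \frac{4}{3} + \frac{-1 + S}{3} = - \frac{4}{3} + \left(- \frac{1}{3} + \frac{S}{3}\right) = - \frac{5}{3} + \frac{S}{3}$)
$k = \frac{55}{24}$ ($k = - (- \frac{5}{3} + \frac{-2 - \frac{1}{0 - 8}}{3}) = - (- \frac{5}{3} + \frac{-2 - \frac{1}{-8}}{3}) = - (- \frac{5}{3} + \frac{-2 - - \frac{1}{8}}{3}) = - (- \frac{5}{3} + \frac{-2 + \frac{1}{8}}{3}) = - (- \frac{5}{3} + \frac{1}{3} \left(- \frac{15}{8}\right)) = - (- \frac{5}{3} - \frac{5}{8}) = \left(-1\right) \left(- \frac{55}{24}\right) = \frac{55}{24} \approx 2.2917$)
$g{\left(t,F \right)} = 4 + \frac{F \left(F + t\right)}{5}$ ($g{\left(t,F \right)} = 4 + \frac{F \left(t + F\right)}{5} = 4 + \frac{F \left(F + t\right)}{5}$)
$W{\left(-4 \right)} g{\left(-6,1 \right)} k = - 6 \left(4 + \frac{1^{2}}{5} + \frac{1}{5} \cdot 1 \left(-6\right)\right) \frac{55}{24} = - 6 \left(4 + \frac{1}{5} \cdot 1 - \frac{6}{5}\right) \frac{55}{24} = - 6 \left(4 + \frac{1}{5} - \frac{6}{5}\right) \frac{55}{24} = \left(-6\right) 3 \cdot \frac{55}{24} = \left(-18\right) \frac{55}{24} = - \frac{165}{4}$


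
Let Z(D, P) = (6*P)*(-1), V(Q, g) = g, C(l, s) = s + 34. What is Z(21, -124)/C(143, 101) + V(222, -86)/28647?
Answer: 788954/143235 ≈ 5.5081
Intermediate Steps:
C(l, s) = 34 + s
Z(D, P) = -6*P
Z(21, -124)/C(143, 101) + V(222, -86)/28647 = (-6*(-124))/(34 + 101) - 86/28647 = 744/135 - 86*1/28647 = 744*(1/135) - 86/28647 = 248/45 - 86/28647 = 788954/143235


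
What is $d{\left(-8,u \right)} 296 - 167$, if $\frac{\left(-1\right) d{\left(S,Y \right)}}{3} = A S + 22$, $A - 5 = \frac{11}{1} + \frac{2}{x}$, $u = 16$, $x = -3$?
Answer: $89225$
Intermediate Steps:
$A = \frac{46}{3}$ ($A = 5 + \left(\frac{11}{1} + \frac{2}{-3}\right) = 5 + \left(11 \cdot 1 + 2 \left(- \frac{1}{3}\right)\right) = 5 + \left(11 - \frac{2}{3}\right) = 5 + \frac{31}{3} = \frac{46}{3} \approx 15.333$)
$d{\left(S,Y \right)} = -66 - 46 S$ ($d{\left(S,Y \right)} = - 3 \left(\frac{46 S}{3} + 22\right) = - 3 \left(22 + \frac{46 S}{3}\right) = -66 - 46 S$)
$d{\left(-8,u \right)} 296 - 167 = \left(-66 - -368\right) 296 - 167 = \left(-66 + 368\right) 296 - 167 = 302 \cdot 296 - 167 = 89392 - 167 = 89225$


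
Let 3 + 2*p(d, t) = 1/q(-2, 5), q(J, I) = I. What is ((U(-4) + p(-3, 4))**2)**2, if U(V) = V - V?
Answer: 2401/625 ≈ 3.8416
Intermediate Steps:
U(V) = 0
p(d, t) = -7/5 (p(d, t) = -3/2 + (1/2)/5 = -3/2 + (1/2)*(1/5) = -3/2 + 1/10 = -7/5)
((U(-4) + p(-3, 4))**2)**2 = ((0 - 7/5)**2)**2 = ((-7/5)**2)**2 = (49/25)**2 = 2401/625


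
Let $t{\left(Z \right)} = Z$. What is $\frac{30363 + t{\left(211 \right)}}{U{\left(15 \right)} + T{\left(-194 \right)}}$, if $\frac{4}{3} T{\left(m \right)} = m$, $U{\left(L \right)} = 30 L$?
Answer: $\frac{61148}{609} \approx 100.41$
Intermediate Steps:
$T{\left(m \right)} = \frac{3 m}{4}$
$\frac{30363 + t{\left(211 \right)}}{U{\left(15 \right)} + T{\left(-194 \right)}} = \frac{30363 + 211}{30 \cdot 15 + \frac{3}{4} \left(-194\right)} = \frac{30574}{450 - \frac{291}{2}} = \frac{30574}{\frac{609}{2}} = 30574 \cdot \frac{2}{609} = \frac{61148}{609}$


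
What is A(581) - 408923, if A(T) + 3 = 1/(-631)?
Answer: -258032307/631 ≈ -4.0893e+5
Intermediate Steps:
A(T) = -1894/631 (A(T) = -3 + 1/(-631) = -3 - 1/631 = -1894/631)
A(581) - 408923 = -1894/631 - 408923 = -258032307/631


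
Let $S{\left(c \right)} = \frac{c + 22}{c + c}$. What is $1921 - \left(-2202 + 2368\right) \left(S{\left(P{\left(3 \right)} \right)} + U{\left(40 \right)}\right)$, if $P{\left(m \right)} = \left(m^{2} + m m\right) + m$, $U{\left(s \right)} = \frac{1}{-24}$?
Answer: $\frac{49223}{28} \approx 1758.0$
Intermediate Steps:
$U{\left(s \right)} = - \frac{1}{24}$
$P{\left(m \right)} = m + 2 m^{2}$ ($P{\left(m \right)} = \left(m^{2} + m^{2}\right) + m = 2 m^{2} + m = m + 2 m^{2}$)
$S{\left(c \right)} = \frac{22 + c}{2 c}$
$1921 - \left(-2202 + 2368\right) \left(S{\left(P{\left(3 \right)} \right)} + U{\left(40 \right)}\right) = 1921 - \left(-2202 + 2368\right) \left(\frac{22 + 3 \left(1 + 2 \cdot 3\right)}{2 \cdot 3 \left(1 + 2 \cdot 3\right)} - \frac{1}{24}\right) = 1921 - 166 \left(\frac{22 + 3 \left(1 + 6\right)}{2 \cdot 3 \left(1 + 6\right)} - \frac{1}{24}\right) = 1921 - 166 \left(\frac{22 + 3 \cdot 7}{2 \cdot 3 \cdot 7} - \frac{1}{24}\right) = 1921 - 166 \left(\frac{22 + 21}{2 \cdot 21} - \frac{1}{24}\right) = 1921 - 166 \left(\frac{1}{2} \cdot \frac{1}{21} \cdot 43 - \frac{1}{24}\right) = 1921 - 166 \left(\frac{43}{42} - \frac{1}{24}\right) = 1921 - 166 \cdot \frac{55}{56} = 1921 - \frac{4565}{28} = \frac{49223}{28}$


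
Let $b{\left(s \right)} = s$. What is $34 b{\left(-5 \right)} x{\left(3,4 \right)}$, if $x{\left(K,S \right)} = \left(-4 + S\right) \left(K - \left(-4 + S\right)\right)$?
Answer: $0$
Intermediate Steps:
$x{\left(K,S \right)} = \left(-4 + S\right) \left(4 + K - S\right)$
$34 b{\left(-5 \right)} x{\left(3,4 \right)} = 34 \left(-5\right) \left(-16 - 4^{2} - 12 + 8 \cdot 4 + 3 \cdot 4\right) = - 170 \left(-16 - 16 - 12 + 32 + 12\right) = \left(-170\right) 0 = 0$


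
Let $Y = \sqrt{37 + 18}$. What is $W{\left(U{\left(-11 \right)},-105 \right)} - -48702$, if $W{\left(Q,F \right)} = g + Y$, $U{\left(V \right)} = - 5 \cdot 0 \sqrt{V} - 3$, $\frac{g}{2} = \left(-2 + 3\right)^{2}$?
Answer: $48704 + \sqrt{55} \approx 48711.0$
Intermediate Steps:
$Y = \sqrt{55} \approx 7.4162$
$g = 2$ ($g = 2 \left(-2 + 3\right)^{2} = 2 \cdot 1^{2} = 2 \cdot 1 = 2$)
$U{\left(V \right)} = -3$ ($U{\left(V \right)} = \left(-5\right) 0 - 3 = 0 - 3 = -3$)
$W{\left(Q,F \right)} = 2 + \sqrt{55}$
$W{\left(U{\left(-11 \right)},-105 \right)} - -48702 = \left(2 + \sqrt{55}\right) - -48702 = \left(2 + \sqrt{55}\right) + 48702 = 48704 + \sqrt{55}$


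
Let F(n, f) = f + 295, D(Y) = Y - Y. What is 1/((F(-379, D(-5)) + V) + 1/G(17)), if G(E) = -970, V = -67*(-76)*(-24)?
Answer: -970/118255611 ≈ -8.2026e-6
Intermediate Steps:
V = -122208 (V = 5092*(-24) = -122208)
D(Y) = 0
F(n, f) = 295 + f
1/((F(-379, D(-5)) + V) + 1/G(17)) = 1/(((295 + 0) - 122208) + 1/(-970)) = 1/((295 - 122208) - 1/970) = 1/(-121913 - 1/970) = 1/(-118255611/970) = -970/118255611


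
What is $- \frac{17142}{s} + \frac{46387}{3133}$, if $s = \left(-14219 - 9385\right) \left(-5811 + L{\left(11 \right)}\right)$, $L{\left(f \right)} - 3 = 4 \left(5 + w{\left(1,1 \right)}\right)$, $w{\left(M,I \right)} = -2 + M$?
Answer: $\frac{1056952613755}{71387685824} \approx 14.806$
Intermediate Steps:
$L{\left(f \right)} = 19$ ($L{\left(f \right)} = 3 + 4 \left(5 + \left(-2 + 1\right)\right) = 3 + 4 \left(5 - 1\right) = 3 + 4 \cdot 4 = 3 + 16 = 19$)
$s = 136714368$ ($s = \left(-14219 - 9385\right) \left(-5811 + 19\right) = \left(-23604\right) \left(-5792\right) = 136714368$)
$- \frac{17142}{s} + \frac{46387}{3133} = - \frac{17142}{136714368} + \frac{46387}{3133} = \left(-17142\right) \frac{1}{136714368} + 46387 \cdot \frac{1}{3133} = - \frac{2857}{22785728} + \frac{46387}{3133} = \frac{1056952613755}{71387685824}$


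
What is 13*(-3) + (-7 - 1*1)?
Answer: -47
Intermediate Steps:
13*(-3) + (-7 - 1*1) = -39 + (-7 - 1) = -39 - 8 = -47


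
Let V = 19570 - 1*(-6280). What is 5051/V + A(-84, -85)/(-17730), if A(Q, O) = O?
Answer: 4587574/22916025 ≈ 0.20019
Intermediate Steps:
V = 25850 (V = 19570 + 6280 = 25850)
5051/V + A(-84, -85)/(-17730) = 5051/25850 - 85/(-17730) = 5051*(1/25850) - 85*(-1/17730) = 5051/25850 + 17/3546 = 4587574/22916025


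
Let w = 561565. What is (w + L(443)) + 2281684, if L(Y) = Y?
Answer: 2843692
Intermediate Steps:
(w + L(443)) + 2281684 = (561565 + 443) + 2281684 = 562008 + 2281684 = 2843692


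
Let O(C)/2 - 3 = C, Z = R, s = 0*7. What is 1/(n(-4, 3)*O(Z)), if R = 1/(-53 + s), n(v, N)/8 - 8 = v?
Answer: 53/10112 ≈ 0.0052413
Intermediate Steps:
s = 0
n(v, N) = 64 + 8*v
R = -1/53 (R = 1/(-53 + 0) = 1/(-53) = -1/53 ≈ -0.018868)
Z = -1/53 ≈ -0.018868
O(C) = 6 + 2*C
1/(n(-4, 3)*O(Z)) = 1/((64 + 8*(-4))*(6 + 2*(-1/53))) = 1/((64 - 32)*(6 - 2/53)) = 1/(32*(316/53)) = 1/(10112/53) = 53/10112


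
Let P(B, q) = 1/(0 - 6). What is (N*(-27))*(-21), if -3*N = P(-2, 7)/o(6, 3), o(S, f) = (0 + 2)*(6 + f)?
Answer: 7/4 ≈ 1.7500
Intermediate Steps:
o(S, f) = 12 + 2*f (o(S, f) = 2*(6 + f) = 12 + 2*f)
P(B, q) = -1/6 (P(B, q) = 1/(-6) = -1/6)
N = 1/324 (N = -(-1)/(18*(12 + 2*3)) = -(-1)/(18*(12 + 6)) = -(-1)/(18*18) = -1/3*(-1/108) = 1/324 ≈ 0.0030864)
(N*(-27))*(-21) = ((1/324)*(-27))*(-21) = -1/12*(-21) = 7/4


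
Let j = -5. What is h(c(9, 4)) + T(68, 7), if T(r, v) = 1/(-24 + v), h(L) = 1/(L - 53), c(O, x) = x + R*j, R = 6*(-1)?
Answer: -36/323 ≈ -0.11146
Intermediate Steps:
R = -6
c(O, x) = 30 + x (c(O, x) = x - 6*(-5) = x + 30 = 30 + x)
h(L) = 1/(-53 + L)
h(c(9, 4)) + T(68, 7) = 1/(-53 + (30 + 4)) + 1/(-24 + 7) = 1/(-53 + 34) + 1/(-17) = 1/(-19) - 1/17 = -1/19 - 1/17 = -36/323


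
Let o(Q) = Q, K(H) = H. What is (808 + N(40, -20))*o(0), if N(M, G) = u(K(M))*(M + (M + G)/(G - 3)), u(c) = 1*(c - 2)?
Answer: 0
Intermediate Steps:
u(c) = -2 + c (u(c) = 1*(-2 + c) = -2 + c)
N(M, G) = (-2 + M)*(M + (G + M)/(-3 + G)) (N(M, G) = (-2 + M)*(M + (M + G)/(G - 3)) = (-2 + M)*(M + (G + M)/(-3 + G)))
(808 + N(40, -20))*o(0) = (808 + (-2 + 40)*(-20 - 2*40 - 20*40)/(-3 - 20))*0 = (808 + 38*(-20 - 80 - 800)/(-23))*0 = (808 - 1/23*38*(-900))*0 = (808 + 34200/23)*0 = (52784/23)*0 = 0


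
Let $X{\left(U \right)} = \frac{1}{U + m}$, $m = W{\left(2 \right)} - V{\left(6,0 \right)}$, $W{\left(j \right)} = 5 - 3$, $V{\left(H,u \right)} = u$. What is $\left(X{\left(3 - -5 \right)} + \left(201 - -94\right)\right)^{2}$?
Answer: $\frac{8708401}{100} \approx 87084.0$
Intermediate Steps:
$W{\left(j \right)} = 2$ ($W{\left(j \right)} = 5 - 3 = 2$)
$m = 2$ ($m = 2 - 0 = 2 + 0 = 2$)
$X{\left(U \right)} = \frac{1}{2 + U}$ ($X{\left(U \right)} = \frac{1}{U + 2} = \frac{1}{2 + U}$)
$\left(X{\left(3 - -5 \right)} + \left(201 - -94\right)\right)^{2} = \left(\frac{1}{2 + \left(3 - -5\right)} + \left(201 - -94\right)\right)^{2} = \left(\frac{1}{2 + \left(3 + 5\right)} + \left(201 + 94\right)\right)^{2} = \left(\frac{1}{2 + 8} + 295\right)^{2} = \left(\frac{1}{10} + 295\right)^{2} = \left(\frac{2951}{10}\right)^{2} = \frac{8708401}{100}$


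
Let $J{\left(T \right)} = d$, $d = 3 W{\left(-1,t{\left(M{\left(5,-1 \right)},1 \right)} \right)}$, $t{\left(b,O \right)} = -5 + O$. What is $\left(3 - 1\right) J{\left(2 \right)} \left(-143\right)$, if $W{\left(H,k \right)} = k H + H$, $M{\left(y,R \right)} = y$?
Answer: $-2574$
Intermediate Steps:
$W{\left(H,k \right)} = H + H k$ ($W{\left(H,k \right)} = H k + H = H + H k$)
$d = 9$ ($d = 3 \left(- (1 + \left(-5 + 1\right))\right) = 3 \left(- (1 - 4)\right) = 3 \left(\left(-1\right) \left(-3\right)\right) = 3 \cdot 3 = 9$)
$J{\left(T \right)} = 9$
$\left(3 - 1\right) J{\left(2 \right)} \left(-143\right) = \left(3 - 1\right) 9 \left(-143\right) = 2 \cdot 9 \left(-143\right) = 18 \left(-143\right) = -2574$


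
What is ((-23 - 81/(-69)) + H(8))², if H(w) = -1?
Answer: 275625/529 ≈ 521.03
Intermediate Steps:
((-23 - 81/(-69)) + H(8))² = ((-23 - 81/(-69)) - 1)² = ((-23 - 81*(-1/69)) - 1)² = ((-23 + 27/23) - 1)² = (-502/23 - 1)² = (-525/23)² = 275625/529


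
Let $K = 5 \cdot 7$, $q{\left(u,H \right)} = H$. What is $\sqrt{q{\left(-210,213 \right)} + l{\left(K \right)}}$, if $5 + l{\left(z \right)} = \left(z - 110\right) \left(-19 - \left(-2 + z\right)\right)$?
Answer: $2 \sqrt{1027} \approx 64.094$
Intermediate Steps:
$K = 35$
$l{\left(z \right)} = -5 + \left(-110 + z\right) \left(-17 - z\right)$ ($l{\left(z \right)} = -5 + \left(z - 110\right) \left(-19 - \left(-2 + z\right)\right) = -5 + \left(-110 + z\right) \left(-17 - z\right)$)
$\sqrt{q{\left(-210,213 \right)} + l{\left(K \right)}} = \sqrt{213 + \left(1865 - 35^{2} + 93 \cdot 35\right)} = \sqrt{213 + \left(1865 - 1225 + 3255\right)} = \sqrt{213 + 3895} = \sqrt{4108} = 2 \sqrt{1027}$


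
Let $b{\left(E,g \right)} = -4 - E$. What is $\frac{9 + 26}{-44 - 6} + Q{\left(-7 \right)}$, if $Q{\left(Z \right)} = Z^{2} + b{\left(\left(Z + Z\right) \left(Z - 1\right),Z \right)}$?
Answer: $- \frac{677}{10} \approx -67.7$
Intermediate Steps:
$Q{\left(Z \right)} = -4 + Z^{2} - 2 Z \left(-1 + Z\right)$ ($Q{\left(Z \right)} = Z^{2} - \left(4 + \left(Z + Z\right) \left(Z - 1\right)\right) = Z^{2} - \left(4 + 2 Z \left(-1 + Z\right)\right) = -4 + Z^{2} - 2 Z \left(-1 + Z\right)$)
$\frac{9 + 26}{-44 - 6} + Q{\left(-7 \right)} = \frac{9 + 26}{-44 - 6} - 67 = \frac{35}{-50} - 67 = 35 \left(- \frac{1}{50}\right) - 67 = - \frac{7}{10} - 67 = - \frac{677}{10}$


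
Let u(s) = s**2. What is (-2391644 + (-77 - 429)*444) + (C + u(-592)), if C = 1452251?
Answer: -813593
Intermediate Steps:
(-2391644 + (-77 - 429)*444) + (C + u(-592)) = (-2391644 + (-77 - 429)*444) + (1452251 + (-592)**2) = (-2391644 - 506*444) + (1452251 + 350464) = (-2391644 - 224664) + 1802715 = -2616308 + 1802715 = -813593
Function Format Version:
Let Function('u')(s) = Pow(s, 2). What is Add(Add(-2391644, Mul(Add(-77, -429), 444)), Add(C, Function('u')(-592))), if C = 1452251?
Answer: -813593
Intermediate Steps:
Add(Add(-2391644, Mul(Add(-77, -429), 444)), Add(C, Function('u')(-592))) = Add(Add(-2391644, Mul(Add(-77, -429), 444)), Add(1452251, Pow(-592, 2))) = Add(Add(-2391644, Mul(-506, 444)), Add(1452251, 350464)) = Add(Add(-2391644, -224664), 1802715) = Add(-2616308, 1802715) = -813593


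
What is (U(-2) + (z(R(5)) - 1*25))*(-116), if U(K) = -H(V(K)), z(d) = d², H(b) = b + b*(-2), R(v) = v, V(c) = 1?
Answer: -116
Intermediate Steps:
H(b) = -b (H(b) = b - 2*b = -b)
U(K) = 1 (U(K) = -(-1) = -1*(-1) = 1)
(U(-2) + (z(R(5)) - 1*25))*(-116) = (1 + (5² - 1*25))*(-116) = (1 + (25 - 25))*(-116) = (1 + 0)*(-116) = 1*(-116) = -116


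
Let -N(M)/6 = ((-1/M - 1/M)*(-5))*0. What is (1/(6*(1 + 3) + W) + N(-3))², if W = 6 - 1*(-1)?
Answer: 1/961 ≈ 0.0010406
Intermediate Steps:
W = 7 (W = 6 + 1 = 7)
N(M) = 0 (N(M) = -6*(-1/M - 1/M)*(-5)*0 = -6*-2/M*(-5)*0 = -6*10/M*0 = -6*0 = 0)
(1/(6*(1 + 3) + W) + N(-3))² = (1/(6*(1 + 3) + 7) + 0)² = (1/(6*4 + 7) + 0)² = (1/(24 + 7) + 0)² = (1/31 + 0)² = (1/31)² = 1/961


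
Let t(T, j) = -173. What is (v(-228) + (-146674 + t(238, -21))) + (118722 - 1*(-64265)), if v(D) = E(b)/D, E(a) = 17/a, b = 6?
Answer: 49439503/1368 ≈ 36140.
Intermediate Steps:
v(D) = 17/(6*D) (v(D) = (17/6)/D = (17*(⅙))/D = 17/(6*D))
(v(-228) + (-146674 + t(238, -21))) + (118722 - 1*(-64265)) = ((17/6)/(-228) + (-146674 - 173)) + (118722 - 1*(-64265)) = ((17/6)*(-1/228) - 146847) + (118722 + 64265) = (-17/1368 - 146847) + 182987 = -200886713/1368 + 182987 = 49439503/1368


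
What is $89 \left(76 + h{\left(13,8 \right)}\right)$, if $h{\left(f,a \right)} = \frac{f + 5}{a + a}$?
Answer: $\frac{54913}{8} \approx 6864.1$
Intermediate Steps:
$h{\left(f,a \right)} = \frac{5 + f}{2 a}$
$89 \left(76 + h{\left(13,8 \right)}\right) = 89 \left(76 + \frac{5 + 13}{2 \cdot 8}\right) = 89 \left(76 + \frac{1}{2} \cdot \frac{1}{8} \cdot 18\right) = 89 \left(76 + \frac{9}{8}\right) = 89 \cdot \frac{617}{8} = \frac{54913}{8}$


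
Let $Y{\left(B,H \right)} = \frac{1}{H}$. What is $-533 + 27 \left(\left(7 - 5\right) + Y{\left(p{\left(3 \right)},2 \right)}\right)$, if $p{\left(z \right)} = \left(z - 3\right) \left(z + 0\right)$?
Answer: $- \frac{931}{2} \approx -465.5$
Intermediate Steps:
$p{\left(z \right)} = z \left(-3 + z\right)$ ($p{\left(z \right)} = \left(-3 + z\right) z = z \left(-3 + z\right)$)
$-533 + 27 \left(\left(7 - 5\right) + Y{\left(p{\left(3 \right)},2 \right)}\right) = -533 + 27 \left(\left(7 - 5\right) + \frac{1}{2}\right) = -533 + 27 \left(2 + \frac{1}{2}\right) = -533 + 27 \cdot \frac{5}{2} = -533 + \frac{135}{2} = - \frac{931}{2}$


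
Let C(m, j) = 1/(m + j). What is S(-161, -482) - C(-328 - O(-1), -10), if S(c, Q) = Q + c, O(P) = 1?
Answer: -217976/339 ≈ -643.00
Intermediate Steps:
C(m, j) = 1/(j + m)
S(-161, -482) - C(-328 - O(-1), -10) = (-482 - 161) - 1/(-10 + (-328 - 1*1)) = -643 - 1/(-10 + (-328 - 1)) = -643 - 1/(-10 - 329) = -643 - 1/(-339) = -643 - 1*(-1/339) = -643 + 1/339 = -217976/339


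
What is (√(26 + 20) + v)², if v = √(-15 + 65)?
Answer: 96 + 20*√23 ≈ 191.92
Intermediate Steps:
v = 5*√2 (v = √50 = 5*√2 ≈ 7.0711)
(√(26 + 20) + v)² = (√(26 + 20) + 5*√2)² = (√46 + 5*√2)²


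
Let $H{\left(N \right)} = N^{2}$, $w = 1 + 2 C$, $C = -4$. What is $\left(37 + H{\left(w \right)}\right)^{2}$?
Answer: $7396$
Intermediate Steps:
$w = -7$ ($w = 1 + 2 \left(-4\right) = 1 - 8 = -7$)
$\left(37 + H{\left(w \right)}\right)^{2} = \left(37 + \left(-7\right)^{2}\right)^{2} = \left(37 + 49\right)^{2} = 86^{2} = 7396$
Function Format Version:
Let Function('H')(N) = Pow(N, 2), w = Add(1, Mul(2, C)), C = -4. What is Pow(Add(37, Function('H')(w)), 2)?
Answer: 7396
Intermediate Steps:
w = -7 (w = Add(1, Mul(2, -4)) = Add(1, -8) = -7)
Pow(Add(37, Function('H')(w)), 2) = Pow(Add(37, Pow(-7, 2)), 2) = Pow(Add(37, 49), 2) = Pow(86, 2) = 7396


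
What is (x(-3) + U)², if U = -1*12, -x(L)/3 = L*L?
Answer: 1521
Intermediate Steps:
x(L) = -3*L² (x(L) = -3*L*L = -3*L²)
U = -12
(x(-3) + U)² = (-3*(-3)² - 12)² = (-3*9 - 12)² = (-27 - 12)² = (-39)² = 1521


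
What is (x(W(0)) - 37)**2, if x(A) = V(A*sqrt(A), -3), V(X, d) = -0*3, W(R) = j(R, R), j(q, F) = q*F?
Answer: 1369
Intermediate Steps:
j(q, F) = F*q
W(R) = R**2 (W(R) = R*R = R**2)
V(X, d) = 0 (V(X, d) = -1*0 = 0)
x(A) = 0
(x(W(0)) - 37)**2 = (0 - 37)**2 = (-37)**2 = 1369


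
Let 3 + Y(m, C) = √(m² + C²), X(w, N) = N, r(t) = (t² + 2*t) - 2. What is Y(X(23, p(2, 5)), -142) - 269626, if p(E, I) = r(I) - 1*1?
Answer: -269629 + 2*√5297 ≈ -2.6948e+5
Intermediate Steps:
r(t) = -2 + t² + 2*t
p(E, I) = -3 + I² + 2*I (p(E, I) = (-2 + I² + 2*I) - 1*1 = (-2 + I² + 2*I) - 1 = -3 + I² + 2*I)
Y(m, C) = -3 + √(C² + m²) (Y(m, C) = -3 + √(m² + C²) = -3 + √(C² + m²))
Y(X(23, p(2, 5)), -142) - 269626 = (-3 + √((-142)² + (-3 + 5² + 2*5)²)) - 269626 = (-3 + √(20164 + (-3 + 25 + 10)²)) - 269626 = (-3 + √(20164 + 32²)) - 269626 = (-3 + √(20164 + 1024)) - 269626 = (-3 + √21188) - 269626 = (-3 + 2*√5297) - 269626 = -269629 + 2*√5297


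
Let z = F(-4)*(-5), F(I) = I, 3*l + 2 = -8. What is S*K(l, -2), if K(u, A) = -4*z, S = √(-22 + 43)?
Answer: -80*√21 ≈ -366.61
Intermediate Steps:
l = -10/3 (l = -⅔ + (⅓)*(-8) = -⅔ - 8/3 = -10/3 ≈ -3.3333)
z = 20 (z = -4*(-5) = 20)
S = √21 ≈ 4.5826
K(u, A) = -80 (K(u, A) = -4*20 = -80)
S*K(l, -2) = √21*(-80) = -80*√21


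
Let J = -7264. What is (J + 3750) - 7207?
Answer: -10721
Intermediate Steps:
(J + 3750) - 7207 = (-7264 + 3750) - 7207 = -3514 - 7207 = -10721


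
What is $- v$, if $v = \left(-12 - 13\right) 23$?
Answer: $575$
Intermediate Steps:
$v = -575$ ($v = \left(-25\right) 23 = -575$)
$- v = \left(-1\right) \left(-575\right) = 575$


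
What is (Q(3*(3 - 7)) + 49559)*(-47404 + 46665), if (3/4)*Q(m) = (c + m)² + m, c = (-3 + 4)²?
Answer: -110194507/3 ≈ -3.6732e+7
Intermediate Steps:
c = 1 (c = 1² = 1)
Q(m) = 4*m/3 + 4*(1 + m)²/3 (Q(m) = 4*((1 + m)² + m)/3 = 4*(m + (1 + m)²)/3 = 4*m/3 + 4*(1 + m)²/3)
(Q(3*(3 - 7)) + 49559)*(-47404 + 46665) = ((4*(3*(3 - 7))/3 + 4*(1 + 3*(3 - 7))²/3) + 49559)*(-47404 + 46665) = ((4*(3*(-4))/3 + 4*(1 + 3*(-4))²/3) + 49559)*(-739) = (((4/3)*(-12) + 4*(1 - 12)²/3) + 49559)*(-739) = ((-16 + (4/3)*(-11)²) + 49559)*(-739) = ((-16 + (4/3)*121) + 49559)*(-739) = ((-16 + 484/3) + 49559)*(-739) = (436/3 + 49559)*(-739) = (149113/3)*(-739) = -110194507/3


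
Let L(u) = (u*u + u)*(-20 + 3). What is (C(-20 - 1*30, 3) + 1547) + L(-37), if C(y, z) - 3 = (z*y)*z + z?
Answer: -21541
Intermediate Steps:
C(y, z) = 3 + z + y*z**2 (C(y, z) = 3 + ((z*y)*z + z) = 3 + ((y*z)*z + z) = 3 + (y*z**2 + z) = 3 + (z + y*z**2) = 3 + z + y*z**2)
L(u) = -17*u - 17*u**2 (L(u) = (u**2 + u)*(-17) = (u + u**2)*(-17) = -17*u - 17*u**2)
(C(-20 - 1*30, 3) + 1547) + L(-37) = ((3 + 3 + (-20 - 1*30)*3**2) + 1547) - 17*(-37)*(1 - 37) = ((3 + 3 + (-20 - 30)*9) + 1547) - 17*(-37)*(-36) = ((3 + 3 - 50*9) + 1547) - 22644 = ((3 + 3 - 450) + 1547) - 22644 = (-444 + 1547) - 22644 = 1103 - 22644 = -21541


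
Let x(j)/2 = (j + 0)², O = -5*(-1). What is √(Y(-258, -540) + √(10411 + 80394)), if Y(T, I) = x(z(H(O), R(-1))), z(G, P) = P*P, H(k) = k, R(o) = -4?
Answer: √(512 + √90805) ≈ 28.519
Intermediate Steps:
O = 5
z(G, P) = P²
x(j) = 2*j² (x(j) = 2*(j + 0)² = 2*j²)
Y(T, I) = 512 (Y(T, I) = 2*((-4)²)² = 2*16² = 2*256 = 512)
√(Y(-258, -540) + √(10411 + 80394)) = √(512 + √(10411 + 80394)) = √(512 + √90805)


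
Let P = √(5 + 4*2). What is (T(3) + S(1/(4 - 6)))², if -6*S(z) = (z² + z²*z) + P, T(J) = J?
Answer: 21281/2304 - 143*√13/144 ≈ 5.6560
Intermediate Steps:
P = √13 (P = √(5 + 8) = √13 ≈ 3.6056)
S(z) = -√13/6 - z²/6 - z³/6 (S(z) = -((z² + z²*z) + √13)/6 = -((z² + z³) + √13)/6 = -(√13 + z² + z³)/6 = -√13/6 - z²/6 - z³/6)
(T(3) + S(1/(4 - 6)))² = (3 + (-√13/6 - 1/(6*(4 - 6)²) - 1/(6*(4 - 6)³)))² = (3 + (-√13/6 - (1/(-2))²/6 - (1/(-2))³/6))² = (3 + (-√13/6 - (-½)²/6 - (-½)³/6))² = (3 + (-√13/6 - ⅙*¼ - ⅙*(-⅛)))² = (3 + (-√13/6 - 1/24 + 1/48))² = (3 + (-1/48 - √13/6))² = (143/48 - √13/6)²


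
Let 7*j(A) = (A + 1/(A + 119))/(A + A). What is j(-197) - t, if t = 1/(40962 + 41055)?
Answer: 32311285/452405772 ≈ 0.071421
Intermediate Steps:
j(A) = (A + 1/(119 + A))/(14*A) (j(A) = ((A + 1/(A + 119))/(A + A))/7 = ((A + 1/(119 + A))/((2*A)))/7 = ((A + 1/(119 + A))*(1/(2*A)))/7 = ((A + 1/(119 + A))/(2*A))/7 = (A + 1/(119 + A))/(14*A))
t = 1/82017 ≈ 1.2193e-5
j(-197) - t = (1/14)*(1 + (-197)**2 + 119*(-197))/(-197*(119 - 197)) - 1*1/82017 = (1/14)*(-1/197)*(1 + 38809 - 23443)/(-78) - 1/82017 = (1/14)*(-1/197)*(-1/78)*15367 - 1/82017 = 15367/215124 - 1/82017 = 32311285/452405772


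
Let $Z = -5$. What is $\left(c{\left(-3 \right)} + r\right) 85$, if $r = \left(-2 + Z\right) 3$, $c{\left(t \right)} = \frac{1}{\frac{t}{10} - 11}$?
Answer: $- \frac{202555}{113} \approx -1792.5$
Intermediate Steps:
$c{\left(t \right)} = \frac{1}{-11 + \frac{t}{10}}$ ($c{\left(t \right)} = \frac{1}{t \frac{1}{10} - 11} = \frac{1}{\frac{t}{10} - 11} = \frac{1}{-11 + \frac{t}{10}}$)
$r = -21$ ($r = \left(-2 - 5\right) 3 = \left(-7\right) 3 = -21$)
$\left(c{\left(-3 \right)} + r\right) 85 = \left(\frac{10}{-110 - 3} - 21\right) 85 = \left(\frac{10}{-113} - 21\right) 85 = \left(10 \left(- \frac{1}{113}\right) - 21\right) 85 = \left(- \frac{10}{113} - 21\right) 85 = \left(- \frac{2383}{113}\right) 85 = - \frac{202555}{113}$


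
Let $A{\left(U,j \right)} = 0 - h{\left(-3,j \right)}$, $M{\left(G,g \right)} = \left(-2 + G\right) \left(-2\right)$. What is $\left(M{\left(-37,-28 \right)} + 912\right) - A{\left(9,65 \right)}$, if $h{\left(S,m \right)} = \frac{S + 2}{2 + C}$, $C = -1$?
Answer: $989$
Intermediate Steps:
$h{\left(S,m \right)} = 2 + S$ ($h{\left(S,m \right)} = \frac{S + 2}{2 - 1} = \frac{2 + S}{1} = \left(2 + S\right) 1 = 2 + S$)
$M{\left(G,g \right)} = 4 - 2 G$
$A{\left(U,j \right)} = 1$ ($A{\left(U,j \right)} = 0 - \left(2 - 3\right) = 0 - -1 = 0 + 1 = 1$)
$\left(M{\left(-37,-28 \right)} + 912\right) - A{\left(9,65 \right)} = \left(\left(4 - -74\right) + 912\right) - 1 = \left(\left(4 + 74\right) + 912\right) - 1 = \left(78 + 912\right) - 1 = 990 - 1 = 989$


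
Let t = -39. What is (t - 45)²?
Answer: 7056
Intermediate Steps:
(t - 45)² = (-39 - 45)² = (-84)² = 7056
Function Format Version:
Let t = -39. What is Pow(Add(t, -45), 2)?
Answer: 7056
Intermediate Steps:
Pow(Add(t, -45), 2) = Pow(Add(-39, -45), 2) = Pow(-84, 2) = 7056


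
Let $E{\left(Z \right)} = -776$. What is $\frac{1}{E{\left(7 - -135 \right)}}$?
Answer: $- \frac{1}{776} \approx -0.0012887$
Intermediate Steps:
$\frac{1}{E{\left(7 - -135 \right)}} = \frac{1}{-776} = - \frac{1}{776}$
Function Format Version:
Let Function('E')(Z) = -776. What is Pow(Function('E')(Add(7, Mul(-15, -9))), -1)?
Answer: Rational(-1, 776) ≈ -0.0012887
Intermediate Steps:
Pow(Function('E')(Add(7, Mul(-15, -9))), -1) = Pow(-776, -1) = Rational(-1, 776)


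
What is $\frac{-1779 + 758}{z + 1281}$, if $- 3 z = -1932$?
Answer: $- \frac{1021}{1925} \approx -0.53039$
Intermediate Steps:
$z = 644$ ($z = \left(- \frac{1}{3}\right) \left(-1932\right) = 644$)
$\frac{-1779 + 758}{z + 1281} = \frac{-1779 + 758}{644 + 1281} = - \frac{1021}{1925}$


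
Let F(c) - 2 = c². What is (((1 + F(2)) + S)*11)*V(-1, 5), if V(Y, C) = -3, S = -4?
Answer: -99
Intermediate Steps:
F(c) = 2 + c²
(((1 + F(2)) + S)*11)*V(-1, 5) = (((1 + (2 + 2²)) - 4)*11)*(-3) = (((1 + (2 + 4)) - 4)*11)*(-3) = (((1 + 6) - 4)*11)*(-3) = ((7 - 4)*11)*(-3) = (3*11)*(-3) = 33*(-3) = -99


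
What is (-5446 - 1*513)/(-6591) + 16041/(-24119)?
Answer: 37998890/158968329 ≈ 0.23903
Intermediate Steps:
(-5446 - 1*513)/(-6591) + 16041/(-24119) = (-5446 - 513)*(-1/6591) + 16041*(-1/24119) = -5959*(-1/6591) - 16041/24119 = 5959/6591 - 16041/24119 = 37998890/158968329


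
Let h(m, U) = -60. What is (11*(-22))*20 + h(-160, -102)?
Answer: -4900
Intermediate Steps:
(11*(-22))*20 + h(-160, -102) = (11*(-22))*20 - 60 = -242*20 - 60 = -4840 - 60 = -4900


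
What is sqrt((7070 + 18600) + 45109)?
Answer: sqrt(70779) ≈ 266.04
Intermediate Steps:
sqrt((7070 + 18600) + 45109) = sqrt(25670 + 45109) = sqrt(70779)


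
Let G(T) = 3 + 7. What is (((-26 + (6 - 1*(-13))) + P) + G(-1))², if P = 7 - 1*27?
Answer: 289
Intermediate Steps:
P = -20 (P = 7 - 27 = -20)
G(T) = 10
(((-26 + (6 - 1*(-13))) + P) + G(-1))² = (((-26 + (6 - 1*(-13))) - 20) + 10)² = (((-26 + (6 + 13)) - 20) + 10)² = (((-26 + 19) - 20) + 10)² = ((-7 - 20) + 10)² = (-27 + 10)² = (-17)² = 289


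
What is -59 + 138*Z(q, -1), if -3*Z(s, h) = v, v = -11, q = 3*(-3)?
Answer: 447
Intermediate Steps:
q = -9
Z(s, h) = 11/3 (Z(s, h) = -⅓*(-11) = 11/3)
-59 + 138*Z(q, -1) = -59 + 138*(11/3) = -59 + 506 = 447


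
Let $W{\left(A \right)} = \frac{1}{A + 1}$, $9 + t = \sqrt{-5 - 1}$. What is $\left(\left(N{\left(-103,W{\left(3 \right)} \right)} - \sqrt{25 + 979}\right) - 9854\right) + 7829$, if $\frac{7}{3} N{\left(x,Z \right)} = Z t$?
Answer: $- \frac{56727}{28} - 2 \sqrt{251} + \frac{3 i \sqrt{6}}{28} \approx -2057.6 + 0.26245 i$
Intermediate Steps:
$t = -9 + i \sqrt{6}$ ($t = -9 + \sqrt{-5 - 1} = -9 + \sqrt{-6} = -9 + i \sqrt{6} \approx -9.0 + 2.4495 i$)
$W{\left(A \right)} = \frac{1}{1 + A}$
$N{\left(x,Z \right)} = \frac{3 Z \left(-9 + i \sqrt{6}\right)}{7}$
$\left(\left(N{\left(-103,W{\left(3 \right)} \right)} - \sqrt{25 + 979}\right) - 9854\right) + 7829 = \left(\left(\frac{3 \left(-9 + i \sqrt{6}\right)}{7 \left(1 + 3\right)} - \sqrt{25 + 979}\right) - 9854\right) + 7829 = \left(\left(\frac{3 \left(-9 + i \sqrt{6}\right)}{7 \cdot 4} - \sqrt{1004}\right) - 9854\right) + 7829 = \left(\left(\frac{3}{7} \cdot \frac{1}{4} \left(-9 + i \sqrt{6}\right) - 2 \sqrt{251}\right) - 9854\right) + 7829 = \left(\left(\left(- \frac{27}{28} + \frac{3 i \sqrt{6}}{28}\right) - 2 \sqrt{251}\right) - 9854\right) + 7829 = \left(\left(- \frac{27}{28} - 2 \sqrt{251} + \frac{3 i \sqrt{6}}{28}\right) - 9854\right) + 7829 = \left(- \frac{275939}{28} - 2 \sqrt{251} + \frac{3 i \sqrt{6}}{28}\right) + 7829 = - \frac{56727}{28} - 2 \sqrt{251} + \frac{3 i \sqrt{6}}{28}$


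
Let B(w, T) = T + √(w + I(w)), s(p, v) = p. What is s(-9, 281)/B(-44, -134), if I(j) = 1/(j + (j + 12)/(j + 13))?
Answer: 1606392/23976031 + 54*I*√2169643/23976031 ≈ 0.067 + 0.0033175*I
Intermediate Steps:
I(j) = 1/(j + (12 + j)/(13 + j))
B(w, T) = T + √(w + (13 + w)/(12 + w² + 14*w))
s(-9, 281)/B(-44, -134) = -9/(-134 + √((13 - 44 - 44*(12 + (-44)² + 14*(-44)))/(12 + (-44)² + 14*(-44)))) = -9/(-134 + √((13 - 44 - 44*(12 + 1936 - 616))/(12 + 1936 - 616))) = -9/(-134 + √((13 - 44 - 44*1332)/1332)) = -9/(-134 + √((13 - 44 - 58608)/1332)) = -9/(-134 + √((1/1332)*(-58639))) = -9/(-134 + √(-58639/1332)) = -9/(-134 + I*√2169643/222)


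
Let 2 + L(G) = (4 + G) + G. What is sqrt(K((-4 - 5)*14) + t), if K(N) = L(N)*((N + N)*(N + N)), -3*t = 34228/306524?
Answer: I*sqrt(839059167011518401)/229893 ≈ 3984.5*I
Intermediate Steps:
L(G) = 2 + 2*G (L(G) = -2 + ((4 + G) + G) = -2 + (4 + 2*G) = 2 + 2*G)
t = -8557/229893 (t = -34228/(3*306524) = -1/3*8557/76631 = -8557/229893 ≈ -0.037222)
K(N) = 4*N**2*(2 + 2*N) (K(N) = (2 + 2*N)*((N + N)*(N + N)) = (2 + 2*N)*((2*N)*(2*N)) = (2 + 2*N)*(4*N**2) = 4*N**2*(2 + 2*N))
sqrt(K((-4 - 5)*14) + t) = sqrt(8*((-4 - 5)*14)**2*(1 + (-4 - 5)*14) - 8557/229893) = sqrt(8*(-9*14)**2*(1 - 9*14) - 8557/229893) = sqrt(8*(-126)**2*(1 - 126) - 8557/229893) = sqrt(8*15876*(-125) - 8557/229893) = sqrt(-15876000 - 8557/229893) = sqrt(-3649781276557/229893) = I*sqrt(839059167011518401)/229893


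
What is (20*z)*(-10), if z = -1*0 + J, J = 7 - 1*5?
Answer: -400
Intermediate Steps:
J = 2 (J = 7 - 5 = 2)
z = 2 (z = -1*0 + 2 = 0 + 2 = 2)
(20*z)*(-10) = (20*2)*(-10) = 40*(-10) = -400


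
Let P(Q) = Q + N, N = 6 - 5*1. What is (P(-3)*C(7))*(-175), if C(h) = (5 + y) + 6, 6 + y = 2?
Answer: 2450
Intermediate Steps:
y = -4 (y = -6 + 2 = -4)
N = 1 (N = 6 - 5 = 1)
C(h) = 7 (C(h) = (5 - 4) + 6 = 1 + 6 = 7)
P(Q) = 1 + Q (P(Q) = Q + 1 = 1 + Q)
(P(-3)*C(7))*(-175) = ((1 - 3)*7)*(-175) = -2*7*(-175) = -14*(-175) = 2450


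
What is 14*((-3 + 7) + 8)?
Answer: 168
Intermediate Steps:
14*((-3 + 7) + 8) = 14*(4 + 8) = 14*12 = 168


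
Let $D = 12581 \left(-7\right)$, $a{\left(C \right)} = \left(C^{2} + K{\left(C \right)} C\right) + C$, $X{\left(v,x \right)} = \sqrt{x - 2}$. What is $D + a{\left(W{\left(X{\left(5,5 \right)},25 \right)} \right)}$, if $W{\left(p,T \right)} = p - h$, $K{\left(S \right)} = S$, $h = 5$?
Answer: $-88016 - 19 \sqrt{3} \approx -88049.0$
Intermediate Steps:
$X{\left(v,x \right)} = \sqrt{-2 + x}$
$W{\left(p,T \right)} = -5 + p$ ($W{\left(p,T \right)} = p - 5 = -5 + p$)
$a{\left(C \right)} = C + 2 C^{2}$ ($a{\left(C \right)} = \left(C^{2} + C C\right) + C = \left(C^{2} + C^{2}\right) + C = 2 C^{2} + C = C + 2 C^{2}$)
$D = -88067$
$D + a{\left(W{\left(X{\left(5,5 \right)},25 \right)} \right)} = -88067 + \left(-5 + \sqrt{-2 + 5}\right) \left(1 + 2 \left(-5 + \sqrt{-2 + 5}\right)\right) = -88067 + \left(-5 + \sqrt{3}\right) \left(1 + 2 \left(-5 + \sqrt{3}\right)\right) = -88067 + \left(-5 + \sqrt{3}\right) \left(1 - \left(10 - 2 \sqrt{3}\right)\right) = -88067 + \left(-5 + \sqrt{3}\right) \left(-9 + 2 \sqrt{3}\right) = -88067 + \left(-9 + 2 \sqrt{3}\right) \left(-5 + \sqrt{3}\right)$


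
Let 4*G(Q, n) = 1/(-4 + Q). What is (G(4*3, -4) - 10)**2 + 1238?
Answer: 1369473/1024 ≈ 1337.4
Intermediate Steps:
G(Q, n) = 1/(4*(-4 + Q))
(G(4*3, -4) - 10)**2 + 1238 = (1/(4*(-4 + 4*3)) - 10)**2 + 1238 = (1/(4*(-4 + 12)) - 10)**2 + 1238 = ((1/4)/8 - 10)**2 + 1238 = ((1/4)*(1/8) - 10)**2 + 1238 = (1/32 - 10)**2 + 1238 = (-319/32)**2 + 1238 = 101761/1024 + 1238 = 1369473/1024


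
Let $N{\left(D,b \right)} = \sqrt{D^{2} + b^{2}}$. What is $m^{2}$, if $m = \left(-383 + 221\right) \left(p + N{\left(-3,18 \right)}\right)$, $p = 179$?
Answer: $849623256 + 28186056 \sqrt{37} \approx 1.0211 \cdot 10^{9}$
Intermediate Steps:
$m = -28998 - 486 \sqrt{37}$ ($m = \left(-383 + 221\right) \left(179 + \sqrt{\left(-3\right)^{2} + 18^{2}}\right) = - 162 \left(179 + \sqrt{9 + 324}\right) = - 162 \left(179 + \sqrt{333}\right) = - 162 \left(179 + 3 \sqrt{37}\right) = -28998 - 486 \sqrt{37} \approx -31954.0$)
$m^{2} = \left(-28998 - 486 \sqrt{37}\right)^{2}$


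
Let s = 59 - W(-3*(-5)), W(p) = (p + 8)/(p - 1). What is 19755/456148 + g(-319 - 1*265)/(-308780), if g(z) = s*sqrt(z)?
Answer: 19755/456148 - 803*I*sqrt(146)/2161460 ≈ 0.043308 - 0.004489*I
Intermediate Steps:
W(p) = (8 + p)/(-1 + p)
s = 803/14 (s = 59 - (8 - 3*(-5))/(-1 - 3*(-5)) = 59 - (8 + 15)/(-1 + 15) = 59 - 23/14 = 803/14 ≈ 57.357)
g(z) = 803*sqrt(z)/14
19755/456148 + g(-319 - 1*265)/(-308780) = 19755/456148 + (803*sqrt(-319 - 1*265)/14)/(-308780) = 19755*(1/456148) + (803*sqrt(-319 - 265)/14)*(-1/308780) = 19755/456148 + (803*sqrt(-584)/14)*(-1/308780) = 19755/456148 + (803*(2*I*sqrt(146))/14)*(-1/308780) = 19755/456148 + (803*I*sqrt(146)/7)*(-1/308780) = 19755/456148 - 803*I*sqrt(146)/2161460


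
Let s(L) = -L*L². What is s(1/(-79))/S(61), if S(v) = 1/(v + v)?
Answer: 122/493039 ≈ 0.00024744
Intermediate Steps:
S(v) = 1/(2*v)
s(L) = -L³
s(1/(-79))/S(61) = (-(1/(-79))³)/(((½)/61)) = (-(-1/79)³)/(((½)*(1/61))) = (-1*(-1/493039))/(1/122) = (1/493039)*122 = 122/493039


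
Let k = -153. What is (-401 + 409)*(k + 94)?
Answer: -472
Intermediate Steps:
(-401 + 409)*(k + 94) = (-401 + 409)*(-153 + 94) = 8*(-59) = -472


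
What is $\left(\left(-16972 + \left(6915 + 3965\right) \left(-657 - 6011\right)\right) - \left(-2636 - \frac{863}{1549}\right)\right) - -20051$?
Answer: $- \frac{112367750762}{1549} \approx -7.2542 \cdot 10^{7}$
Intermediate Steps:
$\left(\left(-16972 + \left(6915 + 3965\right) \left(-657 - 6011\right)\right) - \left(-2636 - \frac{863}{1549}\right)\right) - -20051 = \left(\left(-16972 + 10880 \left(-6668\right)\right) + \left(\left(5735 + 863 \cdot \frac{1}{1549}\right) - 3099\right)\right) + 20051 = \left(\left(-16972 - 72547840\right) + \left(\left(5735 + \frac{863}{1549}\right) - 3099\right)\right) + 20051 = \left(-72564812 + \left(\frac{8884378}{1549} - 3099\right)\right) + 20051 = \left(-72564812 + \frac{4084027}{1549}\right) + 20051 = - \frac{112398809761}{1549} + 20051 = - \frac{112367750762}{1549}$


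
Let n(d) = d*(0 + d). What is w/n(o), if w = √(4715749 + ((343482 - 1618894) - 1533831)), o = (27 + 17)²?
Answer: 3*√211834/3748096 ≈ 0.00036839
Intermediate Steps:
o = 1936 (o = 44² = 1936)
n(d) = d² (n(d) = d*d = d²)
w = 3*√211834 (w = √(4715749 + (-1275412 - 1533831)) = √(4715749 - 2809243) = √1906506 = 3*√211834 ≈ 1380.8)
w/n(o) = (3*√211834)/(1936²) = (3*√211834)/3748096 = (3*√211834)*(1/3748096) = 3*√211834/3748096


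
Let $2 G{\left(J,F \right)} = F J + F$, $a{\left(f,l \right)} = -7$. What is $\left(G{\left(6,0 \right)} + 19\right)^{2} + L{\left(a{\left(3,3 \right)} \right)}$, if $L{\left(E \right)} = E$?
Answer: $354$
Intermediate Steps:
$G{\left(J,F \right)} = \frac{F}{2} + \frac{F J}{2}$ ($G{\left(J,F \right)} = \frac{F J + F}{2} = \frac{F + F J}{2} = \frac{F}{2} + \frac{F J}{2}$)
$\left(G{\left(6,0 \right)} + 19\right)^{2} + L{\left(a{\left(3,3 \right)} \right)} = \left(\frac{1}{2} \cdot 0 \left(1 + 6\right) + 19\right)^{2} - 7 = \left(\frac{1}{2} \cdot 0 \cdot 7 + 19\right)^{2} - 7 = \left(0 + 19\right)^{2} - 7 = 19^{2} - 7 = 361 - 7 = 354$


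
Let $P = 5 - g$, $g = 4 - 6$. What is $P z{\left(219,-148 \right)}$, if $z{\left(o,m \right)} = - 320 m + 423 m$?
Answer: $-106708$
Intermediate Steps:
$z{\left(o,m \right)} = 103 m$
$g = -2$
$P = 7$ ($P = 5 - -2 = 5 + 2 = 7$)
$P z{\left(219,-148 \right)} = 7 \cdot 103 \left(-148\right) = 7 \left(-15244\right) = -106708$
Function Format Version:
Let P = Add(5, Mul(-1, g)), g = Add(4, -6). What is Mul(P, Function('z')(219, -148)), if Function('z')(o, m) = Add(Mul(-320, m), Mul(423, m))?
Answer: -106708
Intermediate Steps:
Function('z')(o, m) = Mul(103, m)
g = -2
P = 7 (P = Add(5, Mul(-1, -2)) = Add(5, 2) = 7)
Mul(P, Function('z')(219, -148)) = Mul(7, Mul(103, -148)) = Mul(7, -15244) = -106708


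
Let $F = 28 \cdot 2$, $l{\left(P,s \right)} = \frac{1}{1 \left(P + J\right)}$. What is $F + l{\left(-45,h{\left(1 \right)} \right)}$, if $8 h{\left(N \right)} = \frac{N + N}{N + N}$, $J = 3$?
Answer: $\frac{2351}{42} \approx 55.976$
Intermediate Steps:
$h{\left(N \right)} = \frac{1}{8}$ ($h{\left(N \right)} = \frac{\left(N + N\right) \frac{1}{N + N}}{8} = \frac{2 N \frac{1}{2 N}}{8} = \frac{1}{8} \cdot 1 = \frac{1}{8}$)
$l{\left(P,s \right)} = \frac{1}{3 + P}$ ($l{\left(P,s \right)} = \frac{1}{1 \left(P + 3\right)} = \frac{1}{1 \left(3 + P\right)} = \frac{1}{3 + P}$)
$F = 56$
$F + l{\left(-45,h{\left(1 \right)} \right)} = 56 + \frac{1}{3 - 45} = 56 + \frac{1}{-42} = 56 - \frac{1}{42} = \frac{2351}{42}$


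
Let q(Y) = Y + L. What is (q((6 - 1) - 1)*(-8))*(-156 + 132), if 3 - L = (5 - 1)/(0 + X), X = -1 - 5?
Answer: 1472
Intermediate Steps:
X = -6
L = 11/3 (L = 3 - (5 - 1)/(0 - 6) = 3 - 4/(-6) = 3 - 4*(-1)/6 = 3 - 1*(-2/3) = 3 + 2/3 = 11/3 ≈ 3.6667)
q(Y) = 11/3 + Y (q(Y) = Y + 11/3 = 11/3 + Y)
(q((6 - 1) - 1)*(-8))*(-156 + 132) = ((11/3 + ((6 - 1) - 1))*(-8))*(-156 + 132) = ((11/3 + (5 - 1))*(-8))*(-24) = ((11/3 + 4)*(-8))*(-24) = ((23/3)*(-8))*(-24) = -184/3*(-24) = 1472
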